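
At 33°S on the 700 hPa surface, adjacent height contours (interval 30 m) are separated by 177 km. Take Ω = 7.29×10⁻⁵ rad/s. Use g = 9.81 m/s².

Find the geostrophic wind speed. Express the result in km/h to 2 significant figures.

75 km/h

Coriolis parameter at 33°S:
f = 2Ω sin φ = 2 × 7.29×10⁻⁵ × sin 33° = 7.94×10⁻⁵ s⁻¹
Height gradient: |∂Z/∂n| = 30 m / 177000 m = 1.69×10⁻⁴
On a pressure surface, geostrophic balance gives V_g = (g/f)|∂Z/∂n|:
V_g = 9.81 × 1.69×10⁻⁴ / 7.94×10⁻⁵ = 20.9 m/s
Converting: 20.9 m/s × 3.6 = 75 km/h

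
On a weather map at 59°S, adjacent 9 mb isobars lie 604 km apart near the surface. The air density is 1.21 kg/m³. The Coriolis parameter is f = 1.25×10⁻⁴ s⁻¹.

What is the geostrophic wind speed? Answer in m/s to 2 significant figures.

9.9 m/s

Pressure gradient: |∂P/∂n| = 900 Pa / 604000 m = 1.49×10⁻³ Pa/m
Geostrophic balance (pressure-gradient force = Coriolis force):
V_g = (1/(fρ)) |∂P/∂n| = 1.49×10⁻³ / (1.25×10⁻⁴ × 1.21) = 9.85 m/s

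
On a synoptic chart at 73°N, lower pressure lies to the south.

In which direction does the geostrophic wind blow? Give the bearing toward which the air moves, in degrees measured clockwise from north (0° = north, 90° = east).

The pressure-gradient force points toward the south (bearing 180°).
Geostrophic balance: in the Northern Hemisphere the Coriolis force deflects motion to the right, so the geostrophic wind blows 90° to the right of the pressure-gradient force (low pressure on the left).
Rotating 180° by 90° clockwise gives 270° — the wind blows toward the west.

270°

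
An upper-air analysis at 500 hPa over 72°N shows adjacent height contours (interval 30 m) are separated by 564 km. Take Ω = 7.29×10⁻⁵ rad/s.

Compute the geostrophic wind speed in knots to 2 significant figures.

Coriolis parameter at 72°N:
f = 2Ω sin φ = 2 × 7.29×10⁻⁵ × sin 72° = 1.39×10⁻⁴ s⁻¹
Height gradient: |∂Z/∂n| = 30 m / 564000 m = 5.32×10⁻⁵
On a pressure surface, geostrophic balance gives V_g = (g/f)|∂Z/∂n|:
V_g = 9.81 × 5.32×10⁻⁵ / 1.39×10⁻⁴ = 3.76 m/s
Converting: 3.76 m/s × 1.944 = 7.3 knots

7.3 knots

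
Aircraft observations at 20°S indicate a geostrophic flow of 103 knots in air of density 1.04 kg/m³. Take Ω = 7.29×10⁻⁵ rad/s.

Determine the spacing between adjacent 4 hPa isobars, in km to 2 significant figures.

150 km

Coriolis parameter at 20°S:
f = 2Ω sin φ = 2 × 7.29×10⁻⁵ × sin 20° = 4.99×10⁻⁵ s⁻¹
Wind speed in SI: 103 knots = 53.0 m/s
Geostrophic balance rearranged: |∂P/∂n| = f ρ V_g
|∂P/∂n| = 4.99×10⁻⁵ × 1.04 × 53.0 = 2.75×10⁻³ Pa/m
Isobar spacing: Δn = ΔP/|∂P/∂n| = 400 Pa / 2.75×10⁻³ Pa/m = 145560 m ≈ 150 km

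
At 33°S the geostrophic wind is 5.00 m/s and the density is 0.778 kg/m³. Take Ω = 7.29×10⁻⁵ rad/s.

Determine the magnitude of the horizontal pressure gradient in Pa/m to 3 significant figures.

3.09×10⁻⁴ Pa/m

Coriolis parameter at 33°S:
f = 2Ω sin φ = 2 × 7.29×10⁻⁵ × sin 33° = 7.94×10⁻⁵ s⁻¹
Geostrophic balance rearranged: |∂P/∂n| = f ρ V_g
|∂P/∂n| = 7.94×10⁻⁵ × 0.778 × 5.00 = 3.09×10⁻⁴ Pa/m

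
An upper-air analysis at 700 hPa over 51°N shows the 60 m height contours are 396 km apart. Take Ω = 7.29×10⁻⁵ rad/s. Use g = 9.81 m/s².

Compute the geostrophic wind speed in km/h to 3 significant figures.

47.2 km/h

Coriolis parameter at 51°N:
f = 2Ω sin φ = 2 × 7.29×10⁻⁵ × sin 51° = 1.13×10⁻⁴ s⁻¹
Height gradient: |∂Z/∂n| = 60 m / 396000 m = 1.52×10⁻⁴
On a pressure surface, geostrophic balance gives V_g = (g/f)|∂Z/∂n|:
V_g = 9.81 × 1.52×10⁻⁴ / 1.13×10⁻⁴ = 13.1 m/s
Converting: 13.1 m/s × 3.6 = 47.2 km/h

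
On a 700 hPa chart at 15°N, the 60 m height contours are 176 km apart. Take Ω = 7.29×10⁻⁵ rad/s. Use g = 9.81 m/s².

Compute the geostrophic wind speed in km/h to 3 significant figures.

Coriolis parameter at 15°N:
f = 2Ω sin φ = 2 × 7.29×10⁻⁵ × sin 15° = 3.77×10⁻⁵ s⁻¹
Height gradient: |∂Z/∂n| = 60 m / 176000 m = 3.41×10⁻⁴
On a pressure surface, geostrophic balance gives V_g = (g/f)|∂Z/∂n|:
V_g = 9.81 × 3.41×10⁻⁴ / 3.77×10⁻⁵ = 88.6 m/s
Converting: 88.6 m/s × 3.6 = 319 km/h

319 km/h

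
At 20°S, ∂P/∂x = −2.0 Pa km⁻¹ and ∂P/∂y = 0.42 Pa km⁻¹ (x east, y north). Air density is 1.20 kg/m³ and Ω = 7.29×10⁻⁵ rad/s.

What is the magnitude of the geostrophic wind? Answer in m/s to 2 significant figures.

Coriolis parameter at 20°S:
f = 2Ω sin φ = 2 × 7.29×10⁻⁵ × sin 20° = 4.99×10⁻⁵ s⁻¹
In the Southern Hemisphere f is negative: f = −4.99×10⁻⁵ s⁻¹.
Component geostrophic relations (x east, y north):
u_g = −(1/(fρ)) ∂P/∂y,  v_g = (1/(fρ)) ∂P/∂x
u_g = −(0.42×10⁻³)/(−4.99×10⁻⁵ × 1.20) = 7.02 m/s;  v_g = (−2.0×10⁻³)/(−4.99×10⁻⁵ × 1.20) = 33.4 m/s
|V_g| = √(u_g² + v_g²) = 34.2 m/s

34 m/s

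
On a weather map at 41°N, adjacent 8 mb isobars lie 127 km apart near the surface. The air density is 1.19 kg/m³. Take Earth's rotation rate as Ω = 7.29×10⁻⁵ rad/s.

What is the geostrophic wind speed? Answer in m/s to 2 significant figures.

55 m/s

Coriolis parameter at 41°N:
f = 2Ω sin φ = 2 × 7.29×10⁻⁵ × sin 41° = 9.57×10⁻⁵ s⁻¹
Pressure gradient: |∂P/∂n| = 800 Pa / 127000 m = 6.30×10⁻³ Pa/m
Geostrophic balance (pressure-gradient force = Coriolis force):
V_g = (1/(fρ)) |∂P/∂n| = 6.30×10⁻³ / (9.57×10⁻⁵ × 1.19) = 55.3 m/s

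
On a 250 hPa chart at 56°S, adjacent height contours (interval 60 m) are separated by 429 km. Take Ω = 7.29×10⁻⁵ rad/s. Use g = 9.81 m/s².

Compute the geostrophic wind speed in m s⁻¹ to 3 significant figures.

Coriolis parameter at 56°S:
f = 2Ω sin φ = 2 × 7.29×10⁻⁵ × sin 56° = 1.21×10⁻⁴ s⁻¹
Height gradient: |∂Z/∂n| = 60 m / 429000 m = 1.40×10⁻⁴
On a pressure surface, geostrophic balance gives V_g = (g/f)|∂Z/∂n|:
V_g = 9.81 × 1.40×10⁻⁴ / 1.21×10⁻⁴ = 11.4 m/s

11.4 m s⁻¹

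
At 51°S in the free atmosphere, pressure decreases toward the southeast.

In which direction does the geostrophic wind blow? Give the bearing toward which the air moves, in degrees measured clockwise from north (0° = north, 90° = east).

The pressure-gradient force points toward the southeast (bearing 135°).
Geostrophic balance: in the Southern Hemisphere the Coriolis force deflects motion to the left, so the geostrophic wind blows 90° to the left of the pressure-gradient force (low pressure on the right).
Rotating 135° by 90° counterclockwise gives 045° — the wind blows toward the northeast.

045°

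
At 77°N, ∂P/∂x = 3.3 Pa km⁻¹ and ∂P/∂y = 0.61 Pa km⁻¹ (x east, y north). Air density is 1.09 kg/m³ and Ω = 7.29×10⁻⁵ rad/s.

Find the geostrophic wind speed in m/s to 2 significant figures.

Coriolis parameter at 77°N:
f = 2Ω sin φ = 2 × 7.29×10⁻⁵ × sin 77° = 1.42×10⁻⁴ s⁻¹
Component geostrophic relations (x east, y north):
u_g = −(1/(fρ)) ∂P/∂y,  v_g = (1/(fρ)) ∂P/∂x
u_g = −(0.61×10⁻³)/(1.42×10⁻⁴ × 1.09) = −3.94 m/s;  v_g = (3.3×10⁻³)/(1.42×10⁻⁴ × 1.09) = 21.3 m/s
|V_g| = √(u_g² + v_g²) = 21.7 m/s

22 m/s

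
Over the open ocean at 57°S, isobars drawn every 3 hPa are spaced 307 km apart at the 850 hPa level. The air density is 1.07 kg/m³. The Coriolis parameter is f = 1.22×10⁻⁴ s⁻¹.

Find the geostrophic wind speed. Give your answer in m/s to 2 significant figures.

7.5 m/s

Pressure gradient: |∂P/∂n| = 300 Pa / 307000 m = 9.77×10⁻⁴ Pa/m
Geostrophic balance (pressure-gradient force = Coriolis force):
V_g = (1/(fρ)) |∂P/∂n| = 9.77×10⁻⁴ / (1.22×10⁻⁴ × 1.07) = 7.49 m/s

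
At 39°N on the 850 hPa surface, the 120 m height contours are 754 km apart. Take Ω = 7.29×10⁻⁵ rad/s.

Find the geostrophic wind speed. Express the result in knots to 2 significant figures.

Coriolis parameter at 39°N:
f = 2Ω sin φ = 2 × 7.29×10⁻⁵ × sin 39° = 9.18×10⁻⁵ s⁻¹
Height gradient: |∂Z/∂n| = 120 m / 754000 m = 1.59×10⁻⁴
On a pressure surface, geostrophic balance gives V_g = (g/f)|∂Z/∂n|:
V_g = 9.81 × 1.59×10⁻⁴ / 9.18×10⁻⁵ = 17.0 m/s
Converting: 17.0 m/s × 1.944 = 33 knots

33 knots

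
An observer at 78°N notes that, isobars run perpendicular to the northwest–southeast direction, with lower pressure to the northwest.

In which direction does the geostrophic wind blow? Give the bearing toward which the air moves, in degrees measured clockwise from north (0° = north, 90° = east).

045°

The pressure-gradient force points toward the northwest (bearing 315°).
Geostrophic balance: in the Northern Hemisphere the Coriolis force deflects motion to the right, so the geostrophic wind blows 90° to the right of the pressure-gradient force (low pressure on the left).
Rotating 315° by 90° clockwise gives 045° — the wind blows toward the northeast.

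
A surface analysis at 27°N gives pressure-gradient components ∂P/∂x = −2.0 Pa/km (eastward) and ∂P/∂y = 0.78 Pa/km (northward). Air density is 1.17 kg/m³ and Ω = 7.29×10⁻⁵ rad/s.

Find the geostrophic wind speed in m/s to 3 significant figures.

Coriolis parameter at 27°N:
f = 2Ω sin φ = 2 × 7.29×10⁻⁵ × sin 27° = 6.62×10⁻⁵ s⁻¹
Component geostrophic relations (x east, y north):
u_g = −(1/(fρ)) ∂P/∂y,  v_g = (1/(fρ)) ∂P/∂x
u_g = −(0.78×10⁻³)/(6.62×10⁻⁵ × 1.17) = −10.1 m/s;  v_g = (−2.0×10⁻³)/(6.62×10⁻⁵ × 1.17) = −25.8 m/s
|V_g| = √(u_g² + v_g²) = 27.7 m/s

27.7 m/s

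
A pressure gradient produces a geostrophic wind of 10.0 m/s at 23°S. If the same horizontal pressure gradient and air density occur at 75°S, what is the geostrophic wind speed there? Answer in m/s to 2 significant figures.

With the same pressure gradient and density, V_g ∝ 1/f ∝ 1/sin φ.
V₂ = V₁ · sin φ₁ / sin φ₂ = 10.0 × sin 23° / sin 75°
V₂ = 10.0 × 0.3907/0.9659 = 4.0 m/s

4.0 m/s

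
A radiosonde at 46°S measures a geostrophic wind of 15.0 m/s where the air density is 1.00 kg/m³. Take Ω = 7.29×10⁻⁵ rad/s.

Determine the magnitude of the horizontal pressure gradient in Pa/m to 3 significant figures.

1.57×10⁻³ Pa/m

Coriolis parameter at 46°S:
f = 2Ω sin φ = 2 × 7.29×10⁻⁵ × sin 46° = 1.05×10⁻⁴ s⁻¹
Geostrophic balance rearranged: |∂P/∂n| = f ρ V_g
|∂P/∂n| = 1.05×10⁻⁴ × 1.00 × 15.0 = 1.57×10⁻³ Pa/m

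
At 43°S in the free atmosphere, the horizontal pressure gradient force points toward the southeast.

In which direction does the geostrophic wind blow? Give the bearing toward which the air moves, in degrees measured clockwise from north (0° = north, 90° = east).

The pressure-gradient force points toward the southeast (bearing 135°).
Geostrophic balance: in the Southern Hemisphere the Coriolis force deflects motion to the left, so the geostrophic wind blows 90° to the left of the pressure-gradient force (low pressure on the right).
Rotating 135° by 90° counterclockwise gives 045° — the wind blows toward the northeast.

045°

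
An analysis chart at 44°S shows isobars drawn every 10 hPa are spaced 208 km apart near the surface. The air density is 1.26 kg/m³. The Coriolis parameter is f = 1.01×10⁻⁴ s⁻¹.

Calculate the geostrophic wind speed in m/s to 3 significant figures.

37.8 m/s

Pressure gradient: |∂P/∂n| = 1000 Pa / 208000 m = 4.81×10⁻³ Pa/m
Geostrophic balance (pressure-gradient force = Coriolis force):
V_g = (1/(fρ)) |∂P/∂n| = 4.81×10⁻³ / (1.01×10⁻⁴ × 1.26) = 37.8 m/s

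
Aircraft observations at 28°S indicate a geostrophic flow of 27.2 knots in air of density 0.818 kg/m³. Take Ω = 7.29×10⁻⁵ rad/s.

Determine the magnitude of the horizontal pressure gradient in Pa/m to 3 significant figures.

Coriolis parameter at 28°S:
f = 2Ω sin φ = 2 × 7.29×10⁻⁵ × sin 28° = 6.84×10⁻⁵ s⁻¹
Wind speed in SI: 27.2 knots = 14.0 m/s
Geostrophic balance rearranged: |∂P/∂n| = f ρ V_g
|∂P/∂n| = 6.84×10⁻⁵ × 0.818 × 14.0 = 7.83×10⁻⁴ Pa/m

7.83×10⁻⁴ Pa/m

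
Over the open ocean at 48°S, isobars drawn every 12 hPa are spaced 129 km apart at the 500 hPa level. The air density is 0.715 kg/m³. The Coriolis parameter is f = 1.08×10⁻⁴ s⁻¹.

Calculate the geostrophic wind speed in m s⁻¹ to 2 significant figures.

Pressure gradient: |∂P/∂n| = 1200 Pa / 129000 m = 9.30×10⁻³ Pa/m
Geostrophic balance (pressure-gradient force = Coriolis force):
V_g = (1/(fρ)) |∂P/∂n| = 9.30×10⁻³ / (1.08×10⁻⁴ × 0.715) = 120 m/s

120 m s⁻¹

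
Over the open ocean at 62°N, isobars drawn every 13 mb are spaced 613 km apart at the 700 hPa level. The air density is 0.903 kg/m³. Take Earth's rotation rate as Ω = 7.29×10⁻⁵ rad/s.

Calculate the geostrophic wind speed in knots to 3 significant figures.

Coriolis parameter at 62°N:
f = 2Ω sin φ = 2 × 7.29×10⁻⁵ × sin 62° = 1.29×10⁻⁴ s⁻¹
Pressure gradient: |∂P/∂n| = 1300 Pa / 613000 m = 2.12×10⁻³ Pa/m
Geostrophic balance (pressure-gradient force = Coriolis force):
V_g = (1/(fρ)) |∂P/∂n| = 2.12×10⁻³ / (1.29×10⁻⁴ × 0.903) = 18.2 m/s
Converting: 18.2 m/s × 1.944 = 35.5 knots

35.5 knots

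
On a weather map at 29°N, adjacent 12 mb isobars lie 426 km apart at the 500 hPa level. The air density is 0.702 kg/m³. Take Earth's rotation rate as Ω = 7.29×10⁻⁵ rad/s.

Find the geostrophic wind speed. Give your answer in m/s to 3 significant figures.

56.8 m/s

Coriolis parameter at 29°N:
f = 2Ω sin φ = 2 × 7.29×10⁻⁵ × sin 29° = 7.07×10⁻⁵ s⁻¹
Pressure gradient: |∂P/∂n| = 1200 Pa / 426000 m = 2.82×10⁻³ Pa/m
Geostrophic balance (pressure-gradient force = Coriolis force):
V_g = (1/(fρ)) |∂P/∂n| = 2.82×10⁻³ / (7.07×10⁻⁵ × 0.702) = 56.8 m/s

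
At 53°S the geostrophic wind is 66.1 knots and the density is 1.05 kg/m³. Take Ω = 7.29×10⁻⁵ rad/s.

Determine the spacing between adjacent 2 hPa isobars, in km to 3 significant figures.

48.1 km

Coriolis parameter at 53°S:
f = 2Ω sin φ = 2 × 7.29×10⁻⁵ × sin 53° = 1.16×10⁻⁴ s⁻¹
Wind speed in SI: 66.1 knots = 34.0 m/s
Geostrophic balance rearranged: |∂P/∂n| = f ρ V_g
|∂P/∂n| = 1.16×10⁻⁴ × 1.05 × 34.0 = 4.16×10⁻³ Pa/m
Isobar spacing: Δn = ΔP/|∂P/∂n| = 200 Pa / 4.16×10⁻³ Pa/m = 48106 m ≈ 48.1 km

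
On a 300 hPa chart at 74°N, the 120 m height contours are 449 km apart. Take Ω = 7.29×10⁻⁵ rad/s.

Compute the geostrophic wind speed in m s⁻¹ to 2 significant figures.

19 m s⁻¹

Coriolis parameter at 74°N:
f = 2Ω sin φ = 2 × 7.29×10⁻⁵ × sin 74° = 1.40×10⁻⁴ s⁻¹
Height gradient: |∂Z/∂n| = 120 m / 449000 m = 2.67×10⁻⁴
On a pressure surface, geostrophic balance gives V_g = (g/f)|∂Z/∂n|:
V_g = 9.81 × 2.67×10⁻⁴ / 1.40×10⁻⁴ = 18.7 m/s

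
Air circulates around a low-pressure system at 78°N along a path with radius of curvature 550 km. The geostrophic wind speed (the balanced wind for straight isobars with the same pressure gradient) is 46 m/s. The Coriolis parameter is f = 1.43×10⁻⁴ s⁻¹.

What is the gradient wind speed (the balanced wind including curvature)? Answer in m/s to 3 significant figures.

32.5 m/s

Around a low, centrifugal force acts outward with Coriolis, so pressure-gradient force balances both:
(1/ρ)|∂P/∂n| = fV + V²/R  →  V² + fR·V − fR·V_g = 0
With fR = 1.43×10⁻⁴ × 550×10³ m = 78.6 m/s:
V = [−fR + √((fR)² + 4 fR V_g)]/2 = [−78.6 + √(78.6² + 4×78.6×46)]/2 = 32.5 m/s
Subgeostrophic (V < V_g = 46 m/s), as expected around a low.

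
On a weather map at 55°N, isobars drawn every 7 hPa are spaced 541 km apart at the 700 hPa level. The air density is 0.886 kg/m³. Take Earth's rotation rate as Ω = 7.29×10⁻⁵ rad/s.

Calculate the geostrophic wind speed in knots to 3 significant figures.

Coriolis parameter at 55°N:
f = 2Ω sin φ = 2 × 7.29×10⁻⁵ × sin 55° = 1.19×10⁻⁴ s⁻¹
Pressure gradient: |∂P/∂n| = 700 Pa / 541000 m = 1.29×10⁻³ Pa/m
Geostrophic balance (pressure-gradient force = Coriolis force):
V_g = (1/(fρ)) |∂P/∂n| = 1.29×10⁻³ / (1.19×10⁻⁴ × 0.886) = 12.2 m/s
Converting: 12.2 m/s × 1.944 = 23.8 knots

23.8 knots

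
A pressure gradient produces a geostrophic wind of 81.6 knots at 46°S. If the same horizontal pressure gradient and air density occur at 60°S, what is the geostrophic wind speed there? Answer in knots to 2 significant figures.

68 knots

With the same pressure gradient and density, V_g ∝ 1/f ∝ 1/sin φ.
V₂ = V₁ · sin φ₁ / sin φ₂ = 81.6 × sin 46° / sin 60°
V₂ = 81.6 × 0.7193/0.8660 = 68 knots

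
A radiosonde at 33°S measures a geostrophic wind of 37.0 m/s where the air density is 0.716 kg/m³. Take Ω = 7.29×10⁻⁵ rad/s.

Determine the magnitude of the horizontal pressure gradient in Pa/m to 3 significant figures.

Coriolis parameter at 33°S:
f = 2Ω sin φ = 2 × 7.29×10⁻⁵ × sin 33° = 7.94×10⁻⁵ s⁻¹
Geostrophic balance rearranged: |∂P/∂n| = f ρ V_g
|∂P/∂n| = 7.94×10⁻⁵ × 0.716 × 37.0 = 2.10×10⁻³ Pa/m

2.10×10⁻³ Pa/m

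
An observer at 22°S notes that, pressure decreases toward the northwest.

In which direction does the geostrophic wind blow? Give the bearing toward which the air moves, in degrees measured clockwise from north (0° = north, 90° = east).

The pressure-gradient force points toward the northwest (bearing 315°).
Geostrophic balance: in the Southern Hemisphere the Coriolis force deflects motion to the left, so the geostrophic wind blows 90° to the left of the pressure-gradient force (low pressure on the right).
Rotating 315° by 90° counterclockwise gives 225° — the wind blows toward the southwest.

225°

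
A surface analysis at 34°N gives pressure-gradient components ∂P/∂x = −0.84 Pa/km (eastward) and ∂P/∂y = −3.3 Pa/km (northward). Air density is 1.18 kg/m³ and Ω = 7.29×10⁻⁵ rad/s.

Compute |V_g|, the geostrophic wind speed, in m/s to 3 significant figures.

35.4 m/s

Coriolis parameter at 34°N:
f = 2Ω sin φ = 2 × 7.29×10⁻⁵ × sin 34° = 8.15×10⁻⁵ s⁻¹
Component geostrophic relations (x east, y north):
u_g = −(1/(fρ)) ∂P/∂y,  v_g = (1/(fρ)) ∂P/∂x
u_g = −(−3.3×10⁻³)/(8.15×10⁻⁵ × 1.18) = 34.3 m/s;  v_g = (−0.84×10⁻³)/(8.15×10⁻⁵ × 1.18) = −8.73 m/s
|V_g| = √(u_g² + v_g²) = 35.4 m/s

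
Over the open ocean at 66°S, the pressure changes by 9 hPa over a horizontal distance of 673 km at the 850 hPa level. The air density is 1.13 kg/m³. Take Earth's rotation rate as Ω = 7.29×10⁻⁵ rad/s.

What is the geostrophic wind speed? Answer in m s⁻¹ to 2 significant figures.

8.9 m s⁻¹

Coriolis parameter at 66°S:
f = 2Ω sin φ = 2 × 7.29×10⁻⁵ × sin 66° = 1.33×10⁻⁴ s⁻¹
Pressure gradient: |∂P/∂n| = 900 Pa / 673000 m = 1.34×10⁻³ Pa/m
Geostrophic balance (pressure-gradient force = Coriolis force):
V_g = (1/(fρ)) |∂P/∂n| = 1.34×10⁻³ / (1.33×10⁻⁴ × 1.13) = 8.89 m/s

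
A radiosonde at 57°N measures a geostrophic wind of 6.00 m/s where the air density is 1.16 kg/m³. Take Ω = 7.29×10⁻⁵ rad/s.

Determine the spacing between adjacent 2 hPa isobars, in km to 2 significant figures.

240 km

Coriolis parameter at 57°N:
f = 2Ω sin φ = 2 × 7.29×10⁻⁵ × sin 57° = 1.22×10⁻⁴ s⁻¹
Geostrophic balance rearranged: |∂P/∂n| = f ρ V_g
|∂P/∂n| = 1.22×10⁻⁴ × 1.16 × 6.00 = 8.51×10⁻⁴ Pa/m
Isobar spacing: Δn = ΔP/|∂P/∂n| = 200 Pa / 8.51×10⁻⁴ Pa/m = 235002 m ≈ 240 km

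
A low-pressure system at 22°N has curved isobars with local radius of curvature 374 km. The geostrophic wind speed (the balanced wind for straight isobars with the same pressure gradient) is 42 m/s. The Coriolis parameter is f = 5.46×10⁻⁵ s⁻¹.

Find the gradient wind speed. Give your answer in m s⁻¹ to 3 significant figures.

20.8 m s⁻¹

Around a low, centrifugal force acts outward with Coriolis, so pressure-gradient force balances both:
(1/ρ)|∂P/∂n| = fV + V²/R  →  V² + fR·V − fR·V_g = 0
With fR = 5.46×10⁻⁵ × 374×10³ m = 20.4 m/s:
V = [−fR + √((fR)² + 4 fR V_g)]/2 = [−20.4 + √(20.4² + 4×20.4×42)]/2 = 20.8 m/s
Subgeostrophic (V < V_g = 42 m/s), as expected around a low.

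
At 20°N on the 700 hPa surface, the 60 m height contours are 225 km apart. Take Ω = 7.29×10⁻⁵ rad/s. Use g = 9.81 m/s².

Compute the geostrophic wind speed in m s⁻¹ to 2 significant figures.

52 m s⁻¹

Coriolis parameter at 20°N:
f = 2Ω sin φ = 2 × 7.29×10⁻⁵ × sin 20° = 4.99×10⁻⁵ s⁻¹
Height gradient: |∂Z/∂n| = 60 m / 225000 m = 2.67×10⁻⁴
On a pressure surface, geostrophic balance gives V_g = (g/f)|∂Z/∂n|:
V_g = 9.81 × 2.67×10⁻⁴ / 4.99×10⁻⁵ = 52.5 m/s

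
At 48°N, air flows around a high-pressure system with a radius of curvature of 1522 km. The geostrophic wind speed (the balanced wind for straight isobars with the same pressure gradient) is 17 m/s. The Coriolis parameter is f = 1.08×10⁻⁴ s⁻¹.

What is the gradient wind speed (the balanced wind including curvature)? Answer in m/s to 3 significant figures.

Around a high, pressure-gradient force acts outward with centrifugal, so Coriolis balances both:
fV = (1/ρ)|∂P/∂n| + V²/R  →  V² − fR·V + fR·V_g = 0
With fR = 1.08×10⁻⁴ × 1522×10³ m = 164 m/s:
V = [fR − √((fR)² − 4 fR V_g)]/2 = [164 − √(164² − 4×164×17)]/2 = 19.3 m/s
Supergeostrophic (V > V_g = 17 m/s), as expected around a high.

19.3 m/s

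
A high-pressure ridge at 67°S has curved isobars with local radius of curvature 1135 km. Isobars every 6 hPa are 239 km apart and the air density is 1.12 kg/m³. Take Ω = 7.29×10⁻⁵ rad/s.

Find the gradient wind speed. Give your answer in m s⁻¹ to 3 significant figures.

Coriolis parameter at 67°S:
f = 2Ω sin φ = 2 × 7.29×10⁻⁵ × sin 67° = 1.34×10⁻⁴ s⁻¹
Pressure gradient: |∂P/∂n| = 600 Pa / 239000 m = 2.51×10⁻³ Pa/m
Geostrophic speed: V_g = |∂P/∂n|/(fρ) = 2.51×10⁻³/(1.34×10⁻⁴ × 1.12) = 16.7 m/s
Around a high, pressure-gradient force acts outward with centrifugal, so Coriolis balances both:
fV = (1/ρ)|∂P/∂n| + V²/R  →  V² − fR·V + fR·V_g = 0
With fR = 1.34×10⁻⁴ × 1135×10³ m = 152 m/s:
V = [fR − √((fR)² − 4 fR V_g)]/2 = [152 − √(152² − 4×152×16.7)]/2 = 19.1 m/s
Supergeostrophic (V > V_g = 16.7 m/s), as expected around a high.

19.1 m s⁻¹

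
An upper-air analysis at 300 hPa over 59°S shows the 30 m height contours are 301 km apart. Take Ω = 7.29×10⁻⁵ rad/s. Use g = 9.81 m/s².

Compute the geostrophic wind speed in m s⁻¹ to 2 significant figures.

Coriolis parameter at 59°S:
f = 2Ω sin φ = 2 × 7.29×10⁻⁵ × sin 59° = 1.25×10⁻⁴ s⁻¹
Height gradient: |∂Z/∂n| = 30 m / 301000 m = 9.97×10⁻⁵
On a pressure surface, geostrophic balance gives V_g = (g/f)|∂Z/∂n|:
V_g = 9.81 × 9.97×10⁻⁵ / 1.25×10⁻⁴ = 7.82 m/s

7.8 m s⁻¹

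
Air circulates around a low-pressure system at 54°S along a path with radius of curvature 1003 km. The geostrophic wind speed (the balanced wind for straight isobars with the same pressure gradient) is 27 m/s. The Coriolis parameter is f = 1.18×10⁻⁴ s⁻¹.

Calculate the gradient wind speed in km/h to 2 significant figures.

Around a low, centrifugal force acts outward with Coriolis, so pressure-gradient force balances both:
(1/ρ)|∂P/∂n| = fV + V²/R  →  V² + fR·V − fR·V_g = 0
With fR = 1.18×10⁻⁴ × 1003×10³ m = 118 m/s:
V = [−fR + √((fR)² + 4 fR V_g)]/2 = [−118 + √(118² + 4×118×27)]/2 = 22.7 m/s
Subgeostrophic (V < V_g = 27 m/s), as expected around a low.
Converting: 22.7 m/s × 3.6 = 82 km/h

82 km/h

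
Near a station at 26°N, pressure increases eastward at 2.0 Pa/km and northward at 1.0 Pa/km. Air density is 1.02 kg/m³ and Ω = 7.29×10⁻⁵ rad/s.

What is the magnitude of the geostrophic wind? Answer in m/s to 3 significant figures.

34.3 m/s

Coriolis parameter at 26°N:
f = 2Ω sin φ = 2 × 7.29×10⁻⁵ × sin 26° = 6.39×10⁻⁵ s⁻¹
Component geostrophic relations (x east, y north):
u_g = −(1/(fρ)) ∂P/∂y,  v_g = (1/(fρ)) ∂P/∂x
u_g = −(1.0×10⁻³)/(6.39×10⁻⁵ × 1.02) = −15.3 m/s;  v_g = (2.0×10⁻³)/(6.39×10⁻⁵ × 1.02) = 30.7 m/s
|V_g| = √(u_g² + v_g²) = 34.3 m/s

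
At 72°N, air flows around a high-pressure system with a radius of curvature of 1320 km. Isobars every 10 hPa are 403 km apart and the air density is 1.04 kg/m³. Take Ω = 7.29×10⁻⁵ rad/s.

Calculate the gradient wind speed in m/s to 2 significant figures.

19 m/s

Coriolis parameter at 72°N:
f = 2Ω sin φ = 2 × 7.29×10⁻⁵ × sin 72° = 1.39×10⁻⁴ s⁻¹
Pressure gradient: |∂P/∂n| = 1000 Pa / 403000 m = 2.48×10⁻³ Pa/m
Geostrophic speed: V_g = |∂P/∂n|/(fρ) = 2.48×10⁻³/(1.39×10⁻⁴ × 1.04) = 17.2 m/s
Around a high, pressure-gradient force acts outward with centrifugal, so Coriolis balances both:
fV = (1/ρ)|∂P/∂n| + V²/R  →  V² − fR·V + fR·V_g = 0
With fR = 1.39×10⁻⁴ × 1320×10³ m = 183 m/s:
V = [fR − √((fR)² − 4 fR V_g)]/2 = [183 − √(183² − 4×183×17.2)]/2 = 19.2 m/s
Supergeostrophic (V > V_g = 17.2 m/s), as expected around a high.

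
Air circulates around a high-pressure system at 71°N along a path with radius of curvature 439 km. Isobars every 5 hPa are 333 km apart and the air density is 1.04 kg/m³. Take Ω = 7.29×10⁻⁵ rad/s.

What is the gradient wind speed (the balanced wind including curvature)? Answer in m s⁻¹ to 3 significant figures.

13.5 m s⁻¹

Coriolis parameter at 71°N:
f = 2Ω sin φ = 2 × 7.29×10⁻⁵ × sin 71° = 1.38×10⁻⁴ s⁻¹
Pressure gradient: |∂P/∂n| = 500 Pa / 333000 m = 1.50×10⁻³ Pa/m
Geostrophic speed: V_g = |∂P/∂n|/(fρ) = 1.50×10⁻³/(1.38×10⁻⁴ × 1.04) = 10.5 m/s
Around a high, pressure-gradient force acts outward with centrifugal, so Coriolis balances both:
fV = (1/ρ)|∂P/∂n| + V²/R  →  V² − fR·V + fR·V_g = 0
With fR = 1.38×10⁻⁴ × 439×10³ m = 60.5 m/s:
V = [fR − √((fR)² − 4 fR V_g)]/2 = [60.5 − √(60.5² − 4×60.5×10.5)]/2 = 13.5 m/s
Supergeostrophic (V > V_g = 10.5 m/s), as expected around a high.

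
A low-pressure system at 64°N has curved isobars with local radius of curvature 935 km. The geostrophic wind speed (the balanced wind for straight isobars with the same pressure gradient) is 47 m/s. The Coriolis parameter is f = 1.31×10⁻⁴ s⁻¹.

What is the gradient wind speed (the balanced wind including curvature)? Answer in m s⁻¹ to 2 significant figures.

Around a low, centrifugal force acts outward with Coriolis, so pressure-gradient force balances both:
(1/ρ)|∂P/∂n| = fV + V²/R  →  V² + fR·V − fR·V_g = 0
With fR = 1.31×10⁻⁴ × 935×10³ m = 122 m/s:
V = [−fR + √((fR)² + 4 fR V_g)]/2 = [−122 + √(122² + 4×122×47)]/2 = 36.3 m/s
Subgeostrophic (V < V_g = 47 m/s), as expected around a low.

36 m s⁻¹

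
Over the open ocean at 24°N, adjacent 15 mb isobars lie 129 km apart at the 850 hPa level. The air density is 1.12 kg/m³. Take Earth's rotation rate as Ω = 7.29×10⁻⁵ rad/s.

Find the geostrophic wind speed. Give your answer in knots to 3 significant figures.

340 knots

Coriolis parameter at 24°N:
f = 2Ω sin φ = 2 × 7.29×10⁻⁵ × sin 24° = 5.93×10⁻⁵ s⁻¹
Pressure gradient: |∂P/∂n| = 1500 Pa / 129000 m = 1.16×10⁻² Pa/m
Geostrophic balance (pressure-gradient force = Coriolis force):
V_g = (1/(fρ)) |∂P/∂n| = 1.16×10⁻² / (5.93×10⁻⁵ × 1.12) = 175 m/s
Converting: 175 m/s × 1.944 = 340 knots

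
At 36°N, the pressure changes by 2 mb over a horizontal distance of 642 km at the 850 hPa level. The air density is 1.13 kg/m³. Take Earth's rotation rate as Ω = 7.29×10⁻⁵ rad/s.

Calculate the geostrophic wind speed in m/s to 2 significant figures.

3.2 m/s

Coriolis parameter at 36°N:
f = 2Ω sin φ = 2 × 7.29×10⁻⁵ × sin 36° = 8.57×10⁻⁵ s⁻¹
Pressure gradient: |∂P/∂n| = 200 Pa / 642000 m = 3.12×10⁻⁴ Pa/m
Geostrophic balance (pressure-gradient force = Coriolis force):
V_g = (1/(fρ)) |∂P/∂n| = 3.12×10⁻⁴ / (8.57×10⁻⁵ × 1.13) = 3.22 m/s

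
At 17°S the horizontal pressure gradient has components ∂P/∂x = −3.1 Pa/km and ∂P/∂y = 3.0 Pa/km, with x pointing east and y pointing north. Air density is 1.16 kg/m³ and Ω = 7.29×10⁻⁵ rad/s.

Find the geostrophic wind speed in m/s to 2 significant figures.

Coriolis parameter at 17°S:
f = 2Ω sin φ = 2 × 7.29×10⁻⁵ × sin 17° = 4.26×10⁻⁵ s⁻¹
In the Southern Hemisphere f is negative: f = −4.26×10⁻⁵ s⁻¹.
Component geostrophic relations (x east, y north):
u_g = −(1/(fρ)) ∂P/∂y,  v_g = (1/(fρ)) ∂P/∂x
u_g = −(3.0×10⁻³)/(−4.26×10⁻⁵ × 1.16) = 60.7 m/s;  v_g = (−3.1×10⁻³)/(−4.26×10⁻⁵ × 1.16) = 62.7 m/s
|V_g| = √(u_g² + v_g²) = 87.2 m/s

87 m/s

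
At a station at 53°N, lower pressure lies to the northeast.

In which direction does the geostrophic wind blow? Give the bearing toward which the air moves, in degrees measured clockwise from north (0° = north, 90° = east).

The pressure-gradient force points toward the northeast (bearing 045°).
Geostrophic balance: in the Northern Hemisphere the Coriolis force deflects motion to the right, so the geostrophic wind blows 90° to the right of the pressure-gradient force (low pressure on the left).
Rotating 045° by 90° clockwise gives 135° — the wind blows toward the southeast.

135°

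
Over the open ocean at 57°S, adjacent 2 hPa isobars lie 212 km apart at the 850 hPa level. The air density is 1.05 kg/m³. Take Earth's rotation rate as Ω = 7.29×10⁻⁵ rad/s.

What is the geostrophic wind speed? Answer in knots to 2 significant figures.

14 knots

Coriolis parameter at 57°S:
f = 2Ω sin φ = 2 × 7.29×10⁻⁵ × sin 57° = 1.22×10⁻⁴ s⁻¹
Pressure gradient: |∂P/∂n| = 200 Pa / 212000 m = 9.43×10⁻⁴ Pa/m
Geostrophic balance (pressure-gradient force = Coriolis force):
V_g = (1/(fρ)) |∂P/∂n| = 9.43×10⁻⁴ / (1.22×10⁻⁴ × 1.05) = 7.35 m/s
Converting: 7.35 m/s × 1.944 = 14 knots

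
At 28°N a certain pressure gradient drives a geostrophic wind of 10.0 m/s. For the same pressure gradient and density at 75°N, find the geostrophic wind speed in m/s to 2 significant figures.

With the same pressure gradient and density, V_g ∝ 1/f ∝ 1/sin φ.
V₂ = V₁ · sin φ₁ / sin φ₂ = 10.0 × sin 28° / sin 75°
V₂ = 10.0 × 0.4695/0.9659 = 4.9 m/s

4.9 m/s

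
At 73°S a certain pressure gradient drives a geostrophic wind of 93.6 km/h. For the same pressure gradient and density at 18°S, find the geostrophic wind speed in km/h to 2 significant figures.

290 km/h

With the same pressure gradient and density, V_g ∝ 1/f ∝ 1/sin φ.
V₂ = V₁ · sin φ₁ / sin φ₂ = 93.6 × sin 73° / sin 18°
V₂ = 93.6 × 0.9563/0.3090 = 290 km/h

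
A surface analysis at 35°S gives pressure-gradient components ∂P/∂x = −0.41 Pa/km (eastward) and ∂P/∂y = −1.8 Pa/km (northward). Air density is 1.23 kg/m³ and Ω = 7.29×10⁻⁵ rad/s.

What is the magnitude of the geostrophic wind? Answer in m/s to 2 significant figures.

Coriolis parameter at 35°S:
f = 2Ω sin φ = 2 × 7.29×10⁻⁵ × sin 35° = 8.36×10⁻⁵ s⁻¹
In the Southern Hemisphere f is negative: f = −8.36×10⁻⁵ s⁻¹.
Component geostrophic relations (x east, y north):
u_g = −(1/(fρ)) ∂P/∂y,  v_g = (1/(fρ)) ∂P/∂x
u_g = −(−1.8×10⁻³)/(−8.36×10⁻⁵ × 1.23) = −17.5 m/s;  v_g = (−0.41×10⁻³)/(−8.36×10⁻⁵ × 1.23) = 3.99 m/s
|V_g| = √(u_g² + v_g²) = 17.9 m/s

18 m/s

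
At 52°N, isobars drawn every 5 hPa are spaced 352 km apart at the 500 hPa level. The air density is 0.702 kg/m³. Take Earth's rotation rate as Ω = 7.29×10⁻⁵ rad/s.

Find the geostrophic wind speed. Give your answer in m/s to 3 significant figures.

Coriolis parameter at 52°N:
f = 2Ω sin φ = 2 × 7.29×10⁻⁵ × sin 52° = 1.15×10⁻⁴ s⁻¹
Pressure gradient: |∂P/∂n| = 500 Pa / 352000 m = 1.42×10⁻³ Pa/m
Geostrophic balance (pressure-gradient force = Coriolis force):
V_g = (1/(fρ)) |∂P/∂n| = 1.42×10⁻³ / (1.15×10⁻⁴ × 0.702) = 17.6 m/s

17.6 m/s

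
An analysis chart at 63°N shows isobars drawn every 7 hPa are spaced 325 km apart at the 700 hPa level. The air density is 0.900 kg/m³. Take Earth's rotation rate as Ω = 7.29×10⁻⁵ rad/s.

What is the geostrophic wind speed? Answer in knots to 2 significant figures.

Coriolis parameter at 63°N:
f = 2Ω sin φ = 2 × 7.29×10⁻⁵ × sin 63° = 1.30×10⁻⁴ s⁻¹
Pressure gradient: |∂P/∂n| = 700 Pa / 325000 m = 2.15×10⁻³ Pa/m
Geostrophic balance (pressure-gradient force = Coriolis force):
V_g = (1/(fρ)) |∂P/∂n| = 2.15×10⁻³ / (1.30×10⁻⁴ × 0.900) = 18.4 m/s
Converting: 18.4 m/s × 1.944 = 36 knots

36 knots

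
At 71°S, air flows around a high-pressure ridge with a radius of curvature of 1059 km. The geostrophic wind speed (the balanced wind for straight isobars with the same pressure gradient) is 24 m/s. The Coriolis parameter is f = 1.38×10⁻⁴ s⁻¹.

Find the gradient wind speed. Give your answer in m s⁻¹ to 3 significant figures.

Around a high, pressure-gradient force acts outward with centrifugal, so Coriolis balances both:
fV = (1/ρ)|∂P/∂n| + V²/R  →  V² − fR·V + fR·V_g = 0
With fR = 1.38×10⁻⁴ × 1059×10³ m = 146 m/s:
V = [fR − √((fR)² − 4 fR V_g)]/2 = [146 − √(146² − 4×146×24)]/2 = 30.3 m/s
Supergeostrophic (V > V_g = 24 m/s), as expected around a high.

30.3 m s⁻¹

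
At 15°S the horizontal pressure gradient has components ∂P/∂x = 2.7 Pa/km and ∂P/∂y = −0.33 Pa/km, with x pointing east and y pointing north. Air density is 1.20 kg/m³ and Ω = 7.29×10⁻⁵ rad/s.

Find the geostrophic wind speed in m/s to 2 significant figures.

Coriolis parameter at 15°S:
f = 2Ω sin φ = 2 × 7.29×10⁻⁵ × sin 15° = 3.77×10⁻⁵ s⁻¹
In the Southern Hemisphere f is negative: f = −3.77×10⁻⁵ s⁻¹.
Component geostrophic relations (x east, y north):
u_g = −(1/(fρ)) ∂P/∂y,  v_g = (1/(fρ)) ∂P/∂x
u_g = −(−0.33×10⁻³)/(−3.77×10⁻⁵ × 1.20) = −7.29 m/s;  v_g = (2.7×10⁻³)/(−3.77×10⁻⁵ × 1.20) = −59.6 m/s
|V_g| = √(u_g² + v_g²) = 60.1 m/s

60 m/s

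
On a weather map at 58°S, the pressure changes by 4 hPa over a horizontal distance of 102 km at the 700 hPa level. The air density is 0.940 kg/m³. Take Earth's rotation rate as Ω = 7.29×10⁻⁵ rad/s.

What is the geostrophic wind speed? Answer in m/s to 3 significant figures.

Coriolis parameter at 58°S:
f = 2Ω sin φ = 2 × 7.29×10⁻⁵ × sin 58° = 1.24×10⁻⁴ s⁻¹
Pressure gradient: |∂P/∂n| = 400 Pa / 102000 m = 3.92×10⁻³ Pa/m
Geostrophic balance (pressure-gradient force = Coriolis force):
V_g = (1/(fρ)) |∂P/∂n| = 3.92×10⁻³ / (1.24×10⁻⁴ × 0.940) = 33.7 m/s

33.7 m/s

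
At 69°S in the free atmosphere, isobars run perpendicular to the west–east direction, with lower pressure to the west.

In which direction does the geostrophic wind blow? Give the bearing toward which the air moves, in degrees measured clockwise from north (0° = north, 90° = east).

The pressure-gradient force points toward the west (bearing 270°).
Geostrophic balance: in the Southern Hemisphere the Coriolis force deflects motion to the left, so the geostrophic wind blows 90° to the left of the pressure-gradient force (low pressure on the right).
Rotating 270° by 90° counterclockwise gives 180° — the wind blows toward the south.

180°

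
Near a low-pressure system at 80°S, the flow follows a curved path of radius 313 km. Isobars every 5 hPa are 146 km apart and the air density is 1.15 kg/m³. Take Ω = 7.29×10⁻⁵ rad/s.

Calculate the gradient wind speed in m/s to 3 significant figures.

15.4 m/s

Coriolis parameter at 80°S:
f = 2Ω sin φ = 2 × 7.29×10⁻⁵ × sin 80° = 1.44×10⁻⁴ s⁻¹
Pressure gradient: |∂P/∂n| = 500 Pa / 146000 m = 3.42×10⁻³ Pa/m
Geostrophic speed: V_g = |∂P/∂n|/(fρ) = 3.42×10⁻³/(1.44×10⁻⁴ × 1.15) = 20.7 m/s
Around a low, centrifugal force acts outward with Coriolis, so pressure-gradient force balances both:
(1/ρ)|∂P/∂n| = fV + V²/R  →  V² + fR·V − fR·V_g = 0
With fR = 1.44×10⁻⁴ × 313×10³ m = 44.9 m/s:
V = [−fR + √((fR)² + 4 fR V_g)]/2 = [−44.9 + √(44.9² + 4×44.9×20.7)]/2 = 15.4 m/s
Subgeostrophic (V < V_g = 20.7 m/s), as expected around a low.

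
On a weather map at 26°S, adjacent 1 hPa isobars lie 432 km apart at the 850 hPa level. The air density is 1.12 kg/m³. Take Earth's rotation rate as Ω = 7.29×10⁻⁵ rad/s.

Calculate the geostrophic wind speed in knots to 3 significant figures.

6.29 knots

Coriolis parameter at 26°S:
f = 2Ω sin φ = 2 × 7.29×10⁻⁵ × sin 26° = 6.39×10⁻⁵ s⁻¹
Pressure gradient: |∂P/∂n| = 100 Pa / 432000 m = 2.31×10⁻⁴ Pa/m
Geostrophic balance (pressure-gradient force = Coriolis force):
V_g = (1/(fρ)) |∂P/∂n| = 2.31×10⁻⁴ / (6.39×10⁻⁵ × 1.12) = 3.23 m/s
Converting: 3.23 m/s × 1.944 = 6.29 knots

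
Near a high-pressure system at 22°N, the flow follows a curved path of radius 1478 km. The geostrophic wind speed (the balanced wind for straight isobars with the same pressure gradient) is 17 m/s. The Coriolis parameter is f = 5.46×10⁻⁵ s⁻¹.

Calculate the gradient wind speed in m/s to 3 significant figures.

24.3 m/s

Around a high, pressure-gradient force acts outward with centrifugal, so Coriolis balances both:
fV = (1/ρ)|∂P/∂n| + V²/R  →  V² − fR·V + fR·V_g = 0
With fR = 5.46×10⁻⁵ × 1478×10³ m = 80.7 m/s:
V = [fR − √((fR)² − 4 fR V_g)]/2 = [80.7 − √(80.7² − 4×80.7×17)]/2 = 24.3 m/s
Supergeostrophic (V > V_g = 17 m/s), as expected around a high.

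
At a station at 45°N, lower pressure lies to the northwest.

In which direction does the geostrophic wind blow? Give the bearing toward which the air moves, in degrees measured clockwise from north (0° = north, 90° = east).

045°

The pressure-gradient force points toward the northwest (bearing 315°).
Geostrophic balance: in the Northern Hemisphere the Coriolis force deflects motion to the right, so the geostrophic wind blows 90° to the right of the pressure-gradient force (low pressure on the left).
Rotating 315° by 90° clockwise gives 045° — the wind blows toward the northeast.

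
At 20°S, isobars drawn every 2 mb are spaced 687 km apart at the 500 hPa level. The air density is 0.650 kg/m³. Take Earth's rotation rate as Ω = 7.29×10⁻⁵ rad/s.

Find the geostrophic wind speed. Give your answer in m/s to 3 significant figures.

8.98 m/s

Coriolis parameter at 20°S:
f = 2Ω sin φ = 2 × 7.29×10⁻⁵ × sin 20° = 4.99×10⁻⁵ s⁻¹
Pressure gradient: |∂P/∂n| = 200 Pa / 687000 m = 2.91×10⁻⁴ Pa/m
Geostrophic balance (pressure-gradient force = Coriolis force):
V_g = (1/(fρ)) |∂P/∂n| = 2.91×10⁻⁴ / (4.99×10⁻⁵ × 0.650) = 8.98 m/s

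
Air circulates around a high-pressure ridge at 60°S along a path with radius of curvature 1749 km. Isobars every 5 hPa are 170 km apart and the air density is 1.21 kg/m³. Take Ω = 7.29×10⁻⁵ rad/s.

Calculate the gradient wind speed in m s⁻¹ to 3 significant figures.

21.3 m s⁻¹

Coriolis parameter at 60°S:
f = 2Ω sin φ = 2 × 7.29×10⁻⁵ × sin 60° = 1.26×10⁻⁴ s⁻¹
Pressure gradient: |∂P/∂n| = 500 Pa / 170000 m = 2.94×10⁻³ Pa/m
Geostrophic speed: V_g = |∂P/∂n|/(fρ) = 2.94×10⁻³/(1.26×10⁻⁴ × 1.21) = 19.3 m/s
Around a high, pressure-gradient force acts outward with centrifugal, so Coriolis balances both:
fV = (1/ρ)|∂P/∂n| + V²/R  →  V² − fR·V + fR·V_g = 0
With fR = 1.26×10⁻⁴ × 1749×10³ m = 221 m/s:
V = [fR − √((fR)² − 4 fR V_g)]/2 = [221 − √(221² − 4×221×19.3)]/2 = 21.3 m/s
Supergeostrophic (V > V_g = 19.3 m/s), as expected around a high.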